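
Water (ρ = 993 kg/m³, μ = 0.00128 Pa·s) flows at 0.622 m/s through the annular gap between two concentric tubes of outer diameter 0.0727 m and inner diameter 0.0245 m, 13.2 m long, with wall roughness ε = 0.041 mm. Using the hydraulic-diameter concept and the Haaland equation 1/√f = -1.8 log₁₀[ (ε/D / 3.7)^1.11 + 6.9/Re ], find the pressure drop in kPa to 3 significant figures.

Hydraulic diameter D_h = 4A/P = D_o - D_i = 0.0727 - 0.0245 = 0.0482 m.
Re = ρVD_h/μ = 993·0.622·0.0482/0.00128 = 2.326e+04.
ε/D_h = 4.1e-05/0.0482 = 0.000851; Haaland gives 1/√f = -1.8 log₁₀[9.15e-05+0.000297] = 6.14, so f = 0.02653.
ΔP = f(L/D_h)(ρV²/2) = 0.02653·13.2/0.0482·192.1 = 1395 Pa.
ΔP = 1.40 kPa.

ΔP ≈ 1.40 kPa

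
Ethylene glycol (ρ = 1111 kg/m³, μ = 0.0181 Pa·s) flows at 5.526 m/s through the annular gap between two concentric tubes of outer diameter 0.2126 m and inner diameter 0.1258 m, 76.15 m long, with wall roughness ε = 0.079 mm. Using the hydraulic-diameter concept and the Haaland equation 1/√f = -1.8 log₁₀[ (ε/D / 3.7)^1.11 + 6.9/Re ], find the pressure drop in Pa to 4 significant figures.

Hydraulic diameter D_h = 4A/P = D_o - D_i = 0.2126 - 0.1258 = 0.0868 m.
Re = ρVD_h/μ = 1111·5.526·0.0868/0.0181 = 2.944e+04.
ε/D_h = 7.9e-05/0.0868 = 0.00091; Haaland gives 1/√f = -1.8 log₁₀[9.86e-05+0.000234] = 6.26, so f = 0.02552.
ΔP = f(L/D_h)(ρV²/2) = 0.02552·76.15/0.0868·1.696e+04 = 3.798e+05 Pa.

ΔP ≈ 379800 Pa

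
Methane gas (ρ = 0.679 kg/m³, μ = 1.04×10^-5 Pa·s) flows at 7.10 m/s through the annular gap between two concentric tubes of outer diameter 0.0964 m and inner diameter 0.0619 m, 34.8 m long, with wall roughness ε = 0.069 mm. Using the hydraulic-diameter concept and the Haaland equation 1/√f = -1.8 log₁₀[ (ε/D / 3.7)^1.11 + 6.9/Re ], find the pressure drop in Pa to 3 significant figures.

Hydraulic diameter D_h = 4A/P = D_o - D_i = 0.0964 - 0.0619 = 0.0345 m.
Re = ρVD_h/μ = 0.679·7.1·0.0345/1.04e-05 = 1.599e+04.
ε/D_h = 6.9e-05/0.0345 = 0.002; Haaland gives 1/√f = -1.8 log₁₀[0.000236+0.000431] = 5.716, so f = 0.03061.
ΔP = f(L/D_h)(ρV²/2) = 0.03061·34.8/0.0345·17.11 = 528.4 Pa.

ΔP ≈ 528 Pa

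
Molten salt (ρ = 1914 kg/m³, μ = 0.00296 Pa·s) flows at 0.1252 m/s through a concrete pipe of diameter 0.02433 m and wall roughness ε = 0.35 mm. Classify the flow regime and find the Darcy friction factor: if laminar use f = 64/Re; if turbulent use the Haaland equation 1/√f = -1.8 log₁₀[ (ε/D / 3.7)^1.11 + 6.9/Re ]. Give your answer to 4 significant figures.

f ≈ 0.03249

Re = ρVD/μ = 1914·0.1252·0.02433/0.00296 = 1970.
Re < 2300 → laminar, so f = 64/Re = 0.03249 (roughness is irrelevant in laminar flow).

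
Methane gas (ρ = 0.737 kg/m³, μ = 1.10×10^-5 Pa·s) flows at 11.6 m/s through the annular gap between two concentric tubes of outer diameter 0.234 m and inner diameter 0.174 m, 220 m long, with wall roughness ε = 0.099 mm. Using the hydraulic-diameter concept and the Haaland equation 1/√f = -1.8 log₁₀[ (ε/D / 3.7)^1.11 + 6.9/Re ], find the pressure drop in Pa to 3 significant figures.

ΔP ≈ 4660 Pa

Hydraulic diameter D_h = 4A/P = D_o - D_i = 0.234 - 0.174 = 0.06 m.
Re = ρVD_h/μ = 0.737·11.6·0.06/1.1e-05 = 4.663e+04.
ε/D_h = 9.9e-05/0.06 = 0.00165; Haaland gives 1/√f = -1.8 log₁₀[0.000191+0.000148] = 6.246, so f = 0.02563.
ΔP = f(L/D_h)(ρV²/2) = 0.02563·220/0.06·49.59 = 4660 Pa.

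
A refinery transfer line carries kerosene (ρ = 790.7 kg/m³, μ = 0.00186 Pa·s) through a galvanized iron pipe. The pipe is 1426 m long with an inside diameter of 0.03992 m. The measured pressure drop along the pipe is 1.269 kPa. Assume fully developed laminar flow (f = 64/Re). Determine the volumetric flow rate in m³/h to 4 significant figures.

For laminar flow, f = 64/Re with Re = ρVD/μ, so Darcy-Weisbach reduces to ΔP = 32μLV/D². Solving for V: V = ΔP·D²/(32μL) = 1269·(0.03992)²/(32·0.00186·1426) = 0.02383 m/s.
Check: Re = ρVD/μ = 790.7·0.02383·0.03992/0.00186 = 404.3 < 2300, so the laminar assumption holds.
Q = V·A = 0.02383·(π/4·0.03992²) = 2.982e-05 m³/s = 0.1074 m³/h.

Q ≈ 0.1074 m³/h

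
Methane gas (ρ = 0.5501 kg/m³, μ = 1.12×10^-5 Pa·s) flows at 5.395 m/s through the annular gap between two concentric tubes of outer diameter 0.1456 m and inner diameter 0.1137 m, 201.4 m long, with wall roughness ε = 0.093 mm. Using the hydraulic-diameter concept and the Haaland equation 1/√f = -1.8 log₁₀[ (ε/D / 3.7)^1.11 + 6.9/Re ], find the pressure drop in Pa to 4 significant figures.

ΔP ≈ 1817 Pa

Hydraulic diameter D_h = 4A/P = D_o - D_i = 0.1456 - 0.1137 = 0.0319 m.
Re = ρVD_h/μ = 0.5501·5.395·0.0319/1.12e-05 = 8453.
ε/D_h = 9.3e-05/0.0319 = 0.00292; Haaland gives 1/√f = -1.8 log₁₀[0.000359+0.000816] = 5.274, so f = 0.03596.
ΔP = f(L/D_h)(ρV²/2) = 0.03596·201.4/0.0319·8.006 = 1817 Pa.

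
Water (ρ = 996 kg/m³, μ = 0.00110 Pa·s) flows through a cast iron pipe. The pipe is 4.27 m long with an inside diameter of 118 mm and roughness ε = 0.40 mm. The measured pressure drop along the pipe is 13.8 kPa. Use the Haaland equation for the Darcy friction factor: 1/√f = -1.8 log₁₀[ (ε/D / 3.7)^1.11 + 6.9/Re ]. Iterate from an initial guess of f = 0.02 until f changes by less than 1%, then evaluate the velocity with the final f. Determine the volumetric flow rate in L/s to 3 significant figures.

Q ≈ 57.9 L/s

Rearranging Darcy-Weisbach: V = √(2·ΔP·D/(f·L·ρ)). With ε/D = 0.0004/0.118 = 0.00339, iterate starting from f = 0.02:
  f = 0.02 → V = √(2·1.38e+04·0.118/(0.02·4.27·996)) = 6.188 m/s; Re = ρVD/μ = 6.611e+05; f → 0.02731
  f = 0.02731 → V = 5.295 m/s; Re = 5.658e+05; f → 0.02734
Converged (Δf/f < 1%). With the final f = 0.02734: V = √(2·1.38e+04·0.118/(0.02734·4.27·996)) = 5.292 m/s.
Q = V·A = 5.292·(π/4·0.118²) = 0.05788 m³/s = 57.9 L/s.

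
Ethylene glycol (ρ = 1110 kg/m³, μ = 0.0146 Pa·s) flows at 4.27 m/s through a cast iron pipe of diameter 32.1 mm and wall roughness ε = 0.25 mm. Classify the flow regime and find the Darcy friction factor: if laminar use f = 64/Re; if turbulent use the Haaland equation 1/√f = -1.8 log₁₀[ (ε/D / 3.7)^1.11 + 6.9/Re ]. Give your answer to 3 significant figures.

Re = ρVD/μ = 1110·4.27·0.0321/0.0146 = 1.042e+04.
Re > 4000 → turbulent. ε/D = 0.00025/0.0321 = 0.00779; Haaland: 1/√f = -1.8 log₁₀[0.00107 + 0.000662] = 4.971, so f = 0.04046.

f ≈ 0.0405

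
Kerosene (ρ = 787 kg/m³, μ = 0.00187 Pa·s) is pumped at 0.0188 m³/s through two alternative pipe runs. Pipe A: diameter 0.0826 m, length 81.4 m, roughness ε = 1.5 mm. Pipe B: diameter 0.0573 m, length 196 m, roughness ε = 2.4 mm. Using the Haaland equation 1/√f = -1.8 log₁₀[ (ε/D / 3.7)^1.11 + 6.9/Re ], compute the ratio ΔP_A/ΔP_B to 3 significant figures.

ΔP_A/ΔP_B ≈ 0.0476

Pipe A: V = Q/A = 0.0188/0.005359 = 3.508 m/s; Re = 1.22e+05; ε/D = 0.0182; Haaland → f = 0.04731; ΔP_A = f(L/D)(ρV²/2) = 2.258e+05 Pa.
Pipe B: V = Q/A = 0.0188/0.002579 = 7.291 m/s; Re = 1.758e+05; ε/D = 0.0419; Haaland → f = 0.06629; ΔP_B = f(L/D)(ρV²/2) = 4.743e+06 Pa.
ΔP_A/ΔP_B = 2.258e+05/4.743e+06 = 0.0476.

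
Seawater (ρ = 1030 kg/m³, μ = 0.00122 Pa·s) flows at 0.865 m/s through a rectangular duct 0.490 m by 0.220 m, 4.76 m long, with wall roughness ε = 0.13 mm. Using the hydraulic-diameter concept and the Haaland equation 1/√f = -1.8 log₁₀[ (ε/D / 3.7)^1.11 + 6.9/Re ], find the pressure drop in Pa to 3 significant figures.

ΔP ≈ 109 Pa

Hydraulic diameter D_h = 4A/P = 4·(0.49·0.22)/(2·(0.49+0.22)) = 0.4312/1.42 = 0.3037 m.
Re = ρVD_h/μ = 1030·0.865·0.3037/0.00122 = 2.218e+05.
ε/D_h = 0.00013/0.3037 = 0.000428; Haaland gives 1/√f = -1.8 log₁₀[4.27e-05+3.11e-05] = 7.437, so f = 0.01808.
ΔP = f(L/D_h)(ρV²/2) = 0.01808·4.76/0.3037·385.3 = 109.2 Pa.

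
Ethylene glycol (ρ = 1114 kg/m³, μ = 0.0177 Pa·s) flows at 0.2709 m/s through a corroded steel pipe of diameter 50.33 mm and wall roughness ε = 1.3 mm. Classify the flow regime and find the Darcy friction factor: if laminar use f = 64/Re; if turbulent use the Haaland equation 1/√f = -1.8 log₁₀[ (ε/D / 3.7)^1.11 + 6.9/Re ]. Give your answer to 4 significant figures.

f ≈ 0.07458

Re = ρVD/μ = 1114·0.2709·0.05033/0.0177 = 858.1.
Re < 2300 → laminar, so f = 64/Re = 0.07458 (roughness is irrelevant in laminar flow).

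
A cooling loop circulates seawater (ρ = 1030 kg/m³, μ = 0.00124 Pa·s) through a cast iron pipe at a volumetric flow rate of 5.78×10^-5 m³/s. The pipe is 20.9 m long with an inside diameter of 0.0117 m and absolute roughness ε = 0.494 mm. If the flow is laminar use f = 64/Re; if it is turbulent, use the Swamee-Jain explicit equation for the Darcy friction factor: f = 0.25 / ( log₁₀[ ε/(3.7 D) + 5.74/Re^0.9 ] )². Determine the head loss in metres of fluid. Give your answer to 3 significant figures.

h_f ≈ 1.91 m

Cross-sectional area A = πD²/4 = π(0.0117)²/4 = 0.0001075 m²; mean velocity V = Q/A = 5.78e-05/0.0001075 = 0.5376 m/s.
Reynolds number Re = ρVD/μ = 1030 · 0.5376 · 0.0117 / 0.00124 = 5225.
Re > 4000 → turbulent. Relative roughness ε/D = 0.000494/0.0117 = 0.0422. Swamee-Jain: f = 0.25/(log₁₀[0.0422/3.7 + 5.74/5225^0.9])² = 0.25/(log₁₀[0.0114 + 0.00259])² = 0.25/(-1.854)² = 0.07274.
Darcy-Weisbach: ΔP = f(L/D)(ρV²/2) = 0.07274·(20.9/0.0117)·(1030·0.5376²/2) = 0.07274·1786·148.8 = 1.934e+04 Pa.
Head loss h_f = ΔP/(ρg) = 1.934e+04/(1030·9.81) = 1.91 m.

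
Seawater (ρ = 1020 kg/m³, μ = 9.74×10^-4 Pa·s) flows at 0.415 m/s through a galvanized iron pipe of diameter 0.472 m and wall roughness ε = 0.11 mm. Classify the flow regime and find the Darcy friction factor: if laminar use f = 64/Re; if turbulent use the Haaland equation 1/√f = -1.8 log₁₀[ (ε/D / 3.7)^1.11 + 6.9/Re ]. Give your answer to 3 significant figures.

f ≈ 0.0170

Re = ρVD/μ = 1020·0.415·0.472/0.000974 = 2.051e+05.
Re > 4000 → turbulent. ε/D = 0.00011/0.472 = 0.000233; Haaland: 1/√f = -1.8 log₁₀[2.17e-05 + 3.36e-05] = 7.662, so f = 0.01703.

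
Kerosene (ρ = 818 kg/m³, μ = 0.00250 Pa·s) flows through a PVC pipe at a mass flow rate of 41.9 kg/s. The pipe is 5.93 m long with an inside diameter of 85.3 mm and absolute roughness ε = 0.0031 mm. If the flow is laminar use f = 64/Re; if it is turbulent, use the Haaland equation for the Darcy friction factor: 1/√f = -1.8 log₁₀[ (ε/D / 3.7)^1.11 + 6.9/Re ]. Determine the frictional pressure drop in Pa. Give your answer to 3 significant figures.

ΔP ≈ 34500 Pa

A = πD²/4 = π(0.0853)²/4 = 0.005715 m²; mean velocity V = ṁ/(ρA) = 41.9/(818 · 0.005715) = 8.963 m/s.
Reynolds number Re = ρVD/μ = 818 · 8.963 · 0.0853 / 0.0025 = 2.502e+05.
Re > 4000 → turbulent. Relative roughness ε/D = 3.1e-06/0.0853 = 3.63e-05. Haaland: 1/√f = -1.8 log₁₀[(3.63e-05/3.7)^1.11 + 6.9/2.502e+05] = -1.8 log₁₀[2.76e-06 + 2.76e-05] = 8.132, so f = 0.01512.
Darcy-Weisbach: ΔP = f(L/D)(ρV²/2) = 0.01512·(5.93/0.0853)·(818·8.963²/2) = 0.01512·69.52·3.286e+04 = 3.454e+04 Pa.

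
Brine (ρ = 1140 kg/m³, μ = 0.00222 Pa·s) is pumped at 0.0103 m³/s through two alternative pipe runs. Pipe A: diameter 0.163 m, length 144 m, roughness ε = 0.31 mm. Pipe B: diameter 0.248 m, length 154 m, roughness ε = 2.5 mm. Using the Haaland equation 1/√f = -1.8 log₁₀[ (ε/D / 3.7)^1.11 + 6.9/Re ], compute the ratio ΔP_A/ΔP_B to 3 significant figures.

Pipe A: V = Q/A = 0.0103/0.02087 = 0.4936 m/s; Re = 4.132e+04; ε/D = 0.0019; Haaland → f = 0.02657; ΔP_A = f(L/D)(ρV²/2) = 3259 Pa.
Pipe B: V = Q/A = 0.0103/0.04831 = 0.2132 m/s; Re = 2.715e+04; ε/D = 0.0101; Haaland → f = 0.04007; ΔP_B = f(L/D)(ρV²/2) = 644.8 Pa.
ΔP_A/ΔP_B = 3259/644.8 = 5.06.

ΔP_A/ΔP_B ≈ 5.06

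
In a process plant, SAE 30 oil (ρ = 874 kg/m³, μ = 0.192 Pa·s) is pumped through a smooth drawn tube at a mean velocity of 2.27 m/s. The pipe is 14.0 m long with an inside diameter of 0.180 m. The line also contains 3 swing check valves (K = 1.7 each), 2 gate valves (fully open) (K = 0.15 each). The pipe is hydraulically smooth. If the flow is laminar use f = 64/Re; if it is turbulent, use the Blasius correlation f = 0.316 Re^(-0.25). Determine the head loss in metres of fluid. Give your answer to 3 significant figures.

Reynolds number Re = ρVD/μ = 874 · 2.27 · 0.18 / 0.192 = 1860.
Re < 2300 → laminar flow, so f = 64/Re = 64/1860 = 0.03441 (the turbulent correlation is not needed).
Total minor-loss coefficient ΣK = 3·1.7 + 2·0.15 = 5.4.
ΔP = [f·L/D + ΣK]·(ρV²/2) = [0.03441·14/0.18 + 5.4]·(874·2.27²/2) = [2.676 + 5.4]·2252 = 1.819e+04 Pa.
Head loss h_f = ΔP/(ρg) = 1.819e+04/(874·9.81) = 2.12 m.

h_f ≈ 2.12 m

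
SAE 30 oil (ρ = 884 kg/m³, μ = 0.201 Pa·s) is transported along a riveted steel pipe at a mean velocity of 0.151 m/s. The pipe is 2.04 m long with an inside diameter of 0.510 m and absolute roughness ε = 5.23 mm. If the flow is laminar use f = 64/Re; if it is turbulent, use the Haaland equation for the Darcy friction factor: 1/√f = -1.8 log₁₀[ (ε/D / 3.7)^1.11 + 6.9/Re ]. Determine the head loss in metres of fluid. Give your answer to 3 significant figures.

Reynolds number Re = ρVD/μ = 884 · 0.151 · 0.51 / 0.201 = 338.7.
Re < 2300 → laminar flow, so f = 64/Re = 64/338.7 = 0.189 (the turbulent correlation is not needed).
Darcy-Weisbach: ΔP = f(L/D)(ρV²/2) = 0.189·(2.04/0.51)·(884·0.151²/2) = 0.189·4·10.08 = 7.618 Pa.
Head loss h_f = ΔP/(ρg) = 7.618/(884·9.81) = 8.78×10^-4 m.

h_f ≈ 8.78×10^-4 m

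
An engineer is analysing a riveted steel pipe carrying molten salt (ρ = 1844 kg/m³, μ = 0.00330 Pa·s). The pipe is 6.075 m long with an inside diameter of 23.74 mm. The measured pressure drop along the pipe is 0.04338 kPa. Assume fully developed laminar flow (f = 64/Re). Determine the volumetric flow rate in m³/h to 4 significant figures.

For laminar flow, f = 64/Re with Re = ρVD/μ, so Darcy-Weisbach reduces to ΔP = 32μLV/D². Solving for V: V = ΔP·D²/(32μL) = 43.38·(0.02374)²/(32·0.0033·6.075) = 0.03811 m/s.
Check: Re = ρVD/μ = 1844·0.03811·0.02374/0.0033 = 505.6 < 2300, so the laminar assumption holds.
Q = V·A = 0.03811·(π/4·0.02374²) = 1.687e-05 m³/s = 0.06073 m³/h.

Q ≈ 0.06073 m³/h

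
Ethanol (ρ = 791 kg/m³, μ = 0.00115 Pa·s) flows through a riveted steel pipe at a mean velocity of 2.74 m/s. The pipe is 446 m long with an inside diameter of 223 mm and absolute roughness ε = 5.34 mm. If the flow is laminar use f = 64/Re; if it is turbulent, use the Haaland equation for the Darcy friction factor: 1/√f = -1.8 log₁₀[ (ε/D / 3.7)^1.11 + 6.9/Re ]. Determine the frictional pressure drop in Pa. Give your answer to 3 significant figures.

Reynolds number Re = ρVD/μ = 791 · 2.74 · 0.223 / 0.00115 = 4.203e+05.
Re > 4000 → turbulent. Relative roughness ε/D = 0.00534/0.223 = 0.0239. Haaland: 1/√f = -1.8 log₁₀[(0.0239/3.7)^1.11 + 6.9/4.203e+05] = -1.8 log₁₀[0.00372 + 1.64e-05] = 4.37, so f = 0.05236.
Darcy-Weisbach: ΔP = f(L/D)(ρV²/2) = 0.05236·(446/0.223)·(791·2.74²/2) = 0.05236·2000·2969 = 3.11e+05 Pa.

ΔP ≈ 311000 Pa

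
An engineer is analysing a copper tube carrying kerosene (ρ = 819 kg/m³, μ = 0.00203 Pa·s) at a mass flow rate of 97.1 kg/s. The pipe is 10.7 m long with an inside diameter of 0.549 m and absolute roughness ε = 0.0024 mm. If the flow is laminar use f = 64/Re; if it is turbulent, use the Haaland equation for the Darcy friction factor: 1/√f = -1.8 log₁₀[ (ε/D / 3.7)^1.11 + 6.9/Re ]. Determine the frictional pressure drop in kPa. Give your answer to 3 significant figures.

ΔP ≈ 0.0350 kPa

A = πD²/4 = π(0.549)²/4 = 0.2367 m²; mean velocity V = ṁ/(ρA) = 97.1/(819 · 0.2367) = 0.5008 m/s.
Reynolds number Re = ρVD/μ = 819 · 0.5008 · 0.549 / 0.00203 = 1.109e+05.
Re > 4000 → turbulent. Relative roughness ε/D = 2.4e-06/0.549 = 4.37e-06. Haaland: 1/√f = -1.8 log₁₀[(4.37e-06/3.7)^1.11 + 6.9/1.109e+05] = -1.8 log₁₀[2.63e-07 + 6.22e-05] = 7.568, so f = 0.01746.
Darcy-Weisbach: ΔP = f(L/D)(ρV²/2) = 0.01746·(10.7/0.549)·(819·0.5008²/2) = 0.01746·19.49·102.7 = 34.96 Pa.
ΔP = 34.96 Pa = 0.0350 kPa.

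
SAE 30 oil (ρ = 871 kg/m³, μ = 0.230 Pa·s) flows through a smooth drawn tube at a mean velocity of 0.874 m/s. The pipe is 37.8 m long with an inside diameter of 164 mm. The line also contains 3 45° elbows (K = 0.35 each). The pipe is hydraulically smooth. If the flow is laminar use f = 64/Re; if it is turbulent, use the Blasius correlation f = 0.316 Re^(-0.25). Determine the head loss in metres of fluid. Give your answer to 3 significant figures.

Reynolds number Re = ρVD/μ = 871 · 0.874 · 0.164 / 0.23 = 542.8.
Re < 2300 → laminar flow, so f = 64/Re = 64/542.8 = 0.1179 (the turbulent correlation is not needed).
Total minor-loss coefficient ΣK = 3·0.35 = 1.05.
ΔP = [f·L/D + ΣK]·(ρV²/2) = [0.1179·37.8/0.164 + 1.05]·(871·0.874²/2) = [27.18 + 1.05]·332.7 = 9390 Pa.
Head loss h_f = ΔP/(ρg) = 9390/(871·9.81) = 1.10 m.

h_f ≈ 1.10 m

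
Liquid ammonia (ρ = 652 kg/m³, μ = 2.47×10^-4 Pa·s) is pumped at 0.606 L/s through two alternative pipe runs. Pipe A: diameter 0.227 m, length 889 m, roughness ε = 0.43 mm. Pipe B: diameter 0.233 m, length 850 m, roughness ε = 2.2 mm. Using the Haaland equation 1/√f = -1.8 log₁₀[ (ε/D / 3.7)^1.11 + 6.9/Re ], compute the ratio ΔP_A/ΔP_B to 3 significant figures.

Pipe A: V = Q/A = 0.000606/0.04047 = 0.01497 m/s; Re = 8972; ε/D = 0.00189; Haaland → f = 0.03421; ΔP_A = f(L/D)(ρV²/2) = 9.793 Pa.
Pipe B: V = Q/A = 0.000606/0.04264 = 0.01421 m/s; Re = 8741; ε/D = 0.00944; Haaland → f = 0.04313; ΔP_B = f(L/D)(ρV²/2) = 10.36 Pa.
ΔP_A/ΔP_B = 9.793/10.36 = 0.945.

ΔP_A/ΔP_B ≈ 0.945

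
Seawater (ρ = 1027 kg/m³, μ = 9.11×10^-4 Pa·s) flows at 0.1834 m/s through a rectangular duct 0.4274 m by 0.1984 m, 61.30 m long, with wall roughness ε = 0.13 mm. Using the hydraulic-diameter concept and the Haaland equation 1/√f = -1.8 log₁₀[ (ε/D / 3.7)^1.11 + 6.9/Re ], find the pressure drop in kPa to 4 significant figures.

ΔP ≈ 0.08504 kPa

Hydraulic diameter D_h = 4A/P = 4·(0.4274·0.1984)/(2·(0.4274+0.1984)) = 0.3392/1.252 = 0.271 m.
Re = ρVD_h/μ = 1027·0.1834·0.271/0.000911 = 5.603e+04.
ε/D_h = 0.00013/0.271 = 0.00048; Haaland gives 1/√f = -1.8 log₁₀[4.84e-05+0.000123] = 6.778, so f = 0.02177.
ΔP = f(L/D_h)(ρV²/2) = 0.02177·61.3/0.271·17.27 = 85.04 Pa.
ΔP = 0.08504 kPa.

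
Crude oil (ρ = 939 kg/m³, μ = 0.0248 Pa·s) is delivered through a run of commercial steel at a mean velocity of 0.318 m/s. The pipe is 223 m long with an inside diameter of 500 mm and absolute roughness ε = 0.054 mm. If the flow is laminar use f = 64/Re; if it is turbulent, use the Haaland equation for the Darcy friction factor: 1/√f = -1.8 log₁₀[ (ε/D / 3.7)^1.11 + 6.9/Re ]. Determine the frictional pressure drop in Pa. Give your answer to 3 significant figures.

ΔP ≈ 758 Pa

Reynolds number Re = ρVD/μ = 939 · 0.318 · 0.5 / 0.0248 = 6020.
Re > 4000 → turbulent. Relative roughness ε/D = 5.4e-05/0.5 = 0.000108. Haaland: 1/√f = -1.8 log₁₀[(0.000108/3.7)^1.11 + 6.9/6020] = -1.8 log₁₀[9.26e-06 + 0.00115] = 5.287, so f = 0.03577.
Darcy-Weisbach: ΔP = f(L/D)(ρV²/2) = 0.03577·(223/0.5)·(939·0.318²/2) = 0.03577·446·47.48 = 757.5 Pa.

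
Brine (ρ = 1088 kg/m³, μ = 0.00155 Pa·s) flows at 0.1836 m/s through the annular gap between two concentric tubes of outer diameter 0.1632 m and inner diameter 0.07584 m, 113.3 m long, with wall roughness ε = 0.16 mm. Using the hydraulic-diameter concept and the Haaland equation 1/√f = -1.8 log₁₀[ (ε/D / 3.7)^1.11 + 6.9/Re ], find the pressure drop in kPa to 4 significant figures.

Hydraulic diameter D_h = 4A/P = D_o - D_i = 0.1632 - 0.07584 = 0.08736 m.
Re = ρVD_h/μ = 1088·0.1836·0.08736/0.00155 = 1.126e+04.
ε/D_h = 0.00016/0.08736 = 0.00183; Haaland gives 1/√f = -1.8 log₁₀[0.000214+0.000613] = 5.548, so f = 0.03248.
ΔP = f(L/D_h)(ρV²/2) = 0.03248·113.3/0.08736·18.34 = 772.6 Pa.
ΔP = 0.7726 kPa.

ΔP ≈ 0.7726 kPa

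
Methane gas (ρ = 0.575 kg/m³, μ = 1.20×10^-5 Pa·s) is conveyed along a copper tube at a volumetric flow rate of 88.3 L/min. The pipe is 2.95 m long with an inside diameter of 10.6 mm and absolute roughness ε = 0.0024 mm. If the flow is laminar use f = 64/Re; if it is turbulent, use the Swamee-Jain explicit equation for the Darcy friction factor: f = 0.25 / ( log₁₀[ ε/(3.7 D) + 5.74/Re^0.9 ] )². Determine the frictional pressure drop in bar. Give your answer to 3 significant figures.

ΔP ≈ 0.00730 bar

Q = 88.3 L/min = 88.3/60000 = 0.001472 m³/s.
Cross-sectional area A = πD²/4 = π(0.0106)²/4 = 8.825e-05 m²; mean velocity V = Q/A = 0.001472/8.825e-05 = 16.68 m/s.
Reynolds number Re = ρVD/μ = 0.575 · 16.68 · 0.0106 / 1.2e-05 = 8470.
Re > 4000 → turbulent. Relative roughness ε/D = 2.4e-06/0.0106 = 0.000226. Swamee-Jain: f = 0.25/(log₁₀[0.000226/3.7 + 5.74/8470^0.9])² = 0.25/(log₁₀[6.12e-05 + 0.00167])² = 0.25/(-2.761)² = 0.0328.
Darcy-Weisbach: ΔP = f(L/D)(ρV²/2) = 0.0328·(2.95/0.0106)·(0.575·16.68²/2) = 0.0328·278.3·79.96 = 730 Pa.
ΔP = 730 Pa = 0.00730 bar.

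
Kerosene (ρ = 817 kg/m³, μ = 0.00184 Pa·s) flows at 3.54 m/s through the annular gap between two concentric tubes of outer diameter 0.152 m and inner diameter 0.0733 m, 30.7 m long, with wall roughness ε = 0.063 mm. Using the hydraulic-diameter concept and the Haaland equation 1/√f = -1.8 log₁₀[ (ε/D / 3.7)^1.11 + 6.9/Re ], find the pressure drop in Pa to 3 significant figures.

ΔP ≈ 41600 Pa

Hydraulic diameter D_h = 4A/P = D_o - D_i = 0.152 - 0.0733 = 0.0787 m.
Re = ρVD_h/μ = 817·3.54·0.0787/0.00184 = 1.237e+05.
ε/D_h = 6.3e-05/0.0787 = 0.000801; Haaland gives 1/√f = -1.8 log₁₀[8.55e-05+5.58e-05] = 6.93, so f = 0.02082.
ΔP = f(L/D_h)(ρV²/2) = 0.02082·30.7/0.0787·5119 = 4.158e+04 Pa.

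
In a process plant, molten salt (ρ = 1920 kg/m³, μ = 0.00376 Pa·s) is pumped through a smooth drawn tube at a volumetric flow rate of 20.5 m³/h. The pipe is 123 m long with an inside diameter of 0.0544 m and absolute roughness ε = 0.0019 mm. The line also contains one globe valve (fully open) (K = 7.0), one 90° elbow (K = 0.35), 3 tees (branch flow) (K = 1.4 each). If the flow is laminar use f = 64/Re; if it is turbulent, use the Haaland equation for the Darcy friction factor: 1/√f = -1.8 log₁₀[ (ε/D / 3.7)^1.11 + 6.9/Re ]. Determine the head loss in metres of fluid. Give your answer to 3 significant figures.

Q = 20.5 m³/h = 20.5/3600 = 0.005694 m³/s.
Cross-sectional area A = πD²/4 = π(0.0544)²/4 = 0.002324 m²; mean velocity V = Q/A = 0.005694/0.002324 = 2.45 m/s.
Reynolds number Re = ρVD/μ = 1920 · 2.45 · 0.0544 / 0.00376 = 6.806e+04.
Re > 4000 → turbulent. Relative roughness ε/D = 1.9e-06/0.0544 = 3.49e-05. Haaland: 1/√f = -1.8 log₁₀[(3.49e-05/3.7)^1.11 + 6.9/6.806e+04] = -1.8 log₁₀[2.64e-06 + 0.000101] = 7.169, so f = 0.01946.
Total minor-loss coefficient ΣK = 1·7 + 1·0.35 + 3·1.4 = 11.5.
ΔP = [f·L/D + ΣK]·(ρV²/2) = [0.01946·123/0.0544 + 11.5]·(1920·2.45²/2) = [43.99 + 11.5]·5762 = 3.201e+05 Pa.
Head loss h_f = ΔP/(ρg) = 3.201e+05/(1920·9.81) = 17.0 m.

h_f ≈ 17.0 m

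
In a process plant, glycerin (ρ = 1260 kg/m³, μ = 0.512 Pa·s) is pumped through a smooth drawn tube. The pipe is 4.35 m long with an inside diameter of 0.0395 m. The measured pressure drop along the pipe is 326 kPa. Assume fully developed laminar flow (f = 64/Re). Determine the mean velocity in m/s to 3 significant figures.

V ≈ 7.14 m/s

For laminar flow, f = 64/Re with Re = ρVD/μ, so Darcy-Weisbach reduces to ΔP = 32μLV/D². Solving for V: V = ΔP·D²/(32μL) = 3.26e+05·(0.0395)²/(32·0.512·4.35) = 7.137 m/s.
Check: Re = ρVD/μ = 1260·7.137·0.0395/0.512 = 693.7 < 2300, so the laminar assumption holds.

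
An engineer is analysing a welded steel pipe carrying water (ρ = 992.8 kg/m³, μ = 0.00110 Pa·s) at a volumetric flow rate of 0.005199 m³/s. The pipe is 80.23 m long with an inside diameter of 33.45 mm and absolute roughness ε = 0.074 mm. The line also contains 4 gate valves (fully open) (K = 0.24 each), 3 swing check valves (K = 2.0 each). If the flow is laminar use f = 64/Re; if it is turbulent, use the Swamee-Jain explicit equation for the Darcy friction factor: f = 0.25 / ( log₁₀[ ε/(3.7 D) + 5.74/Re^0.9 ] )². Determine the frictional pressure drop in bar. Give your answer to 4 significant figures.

Cross-sectional area A = πD²/4 = π(0.03345)²/4 = 0.0008788 m²; mean velocity V = Q/A = 0.005199/0.0008788 = 5.916 m/s.
Reynolds number Re = ρVD/μ = 992.8 · 5.916 · 0.03345 / 0.0011 = 1.786e+05.
Re > 4000 → turbulent. Relative roughness ε/D = 7.4e-05/0.03345 = 0.00221. Swamee-Jain: f = 0.25/(log₁₀[0.00221/3.7 + 5.74/1.786e+05^0.9])² = 0.25/(log₁₀[0.000598 + 0.000108])² = 0.25/(-3.151)² = 0.02517.
Total minor-loss coefficient ΣK = 4·0.24 + 3·2 = 6.96.
ΔP = [f·L/D + ΣK]·(ρV²/2) = [0.02517·80.23/0.03345 + 6.96]·(992.8·5.916²/2) = [60.38 + 6.96]·1.737e+04 = 1.17e+06 Pa.
ΔP = 1.17e+06 Pa = 11.70 bar.

ΔP ≈ 11.70 bar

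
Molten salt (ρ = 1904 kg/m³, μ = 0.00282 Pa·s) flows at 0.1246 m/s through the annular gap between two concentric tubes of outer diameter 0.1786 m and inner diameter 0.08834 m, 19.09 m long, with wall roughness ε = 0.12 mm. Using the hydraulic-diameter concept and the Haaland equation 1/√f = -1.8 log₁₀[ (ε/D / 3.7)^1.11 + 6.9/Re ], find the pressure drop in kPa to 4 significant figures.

Hydraulic diameter D_h = 4A/P = D_o - D_i = 0.1786 - 0.08834 = 0.09026 m.
Re = ρVD_h/μ = 1904·0.1246·0.09026/0.00282 = 7593.
ε/D_h = 0.00012/0.09026 = 0.00133; Haaland gives 1/√f = -1.8 log₁₀[0.00015+0.000909] = 5.355, so f = 0.03487.
ΔP = f(L/D_h)(ρV²/2) = 0.03487·19.09/0.09026·14.78 = 109 Pa.
ΔP = 0.1090 kPa.

ΔP ≈ 0.1090 kPa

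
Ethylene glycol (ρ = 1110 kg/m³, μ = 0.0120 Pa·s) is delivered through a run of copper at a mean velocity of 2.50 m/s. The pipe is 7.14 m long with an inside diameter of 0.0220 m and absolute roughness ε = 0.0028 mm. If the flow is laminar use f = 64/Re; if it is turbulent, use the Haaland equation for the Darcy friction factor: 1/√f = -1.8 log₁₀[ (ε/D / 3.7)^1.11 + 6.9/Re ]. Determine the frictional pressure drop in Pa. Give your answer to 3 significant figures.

Reynolds number Re = ρVD/μ = 1110 · 2.5 · 0.022 / 0.012 = 5088.
Re > 4000 → turbulent. Relative roughness ε/D = 2.8e-06/0.022 = 0.000127. Haaland: 1/√f = -1.8 log₁₀[(0.000127/3.7)^1.11 + 6.9/5088] = -1.8 log₁₀[1.11e-05 + 0.00136] = 5.155, so f = 0.03762.
Darcy-Weisbach: ΔP = f(L/D)(ρV²/2) = 0.03762·(7.14/0.022)·(1110·2.5²/2) = 0.03762·324.5·3469 = 4.236e+04 Pa.

ΔP ≈ 42400 Pa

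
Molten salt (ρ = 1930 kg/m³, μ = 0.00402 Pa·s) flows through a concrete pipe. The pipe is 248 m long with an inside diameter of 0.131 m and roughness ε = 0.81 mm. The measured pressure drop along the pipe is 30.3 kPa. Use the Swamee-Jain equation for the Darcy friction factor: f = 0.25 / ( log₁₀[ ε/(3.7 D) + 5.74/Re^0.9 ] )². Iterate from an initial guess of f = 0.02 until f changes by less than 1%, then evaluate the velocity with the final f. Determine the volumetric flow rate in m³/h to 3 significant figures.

Q ≈ 33.6 m³/h

Rearranging Darcy-Weisbach: V = √(2·ΔP·D/(f·L·ρ)). With ε/D = 0.00081/0.131 = 0.00618, iterate starting from f = 0.02:
  f = 0.02 → V = √(2·3.03e+04·0.131/(0.02·248·1930)) = 0.9107 m/s; Re = ρVD/μ = 5.727e+04; f → 0.03416
  f = 0.03416 → V = 0.6968 m/s; Re = 4.382e+04; f → 0.03461
  f = 0.03461 → V = 0.6923 m/s; Re = 4.354e+04; f → 0.03462
Converged (Δf/f < 1%). With the final f = 0.03462: V = √(2·3.03e+04·0.131/(0.03462·248·1930)) = 0.6922 m/s.
Q = V·A = 0.6922·(π/4·0.131²) = 0.009329 m³/s = 33.6 m³/h.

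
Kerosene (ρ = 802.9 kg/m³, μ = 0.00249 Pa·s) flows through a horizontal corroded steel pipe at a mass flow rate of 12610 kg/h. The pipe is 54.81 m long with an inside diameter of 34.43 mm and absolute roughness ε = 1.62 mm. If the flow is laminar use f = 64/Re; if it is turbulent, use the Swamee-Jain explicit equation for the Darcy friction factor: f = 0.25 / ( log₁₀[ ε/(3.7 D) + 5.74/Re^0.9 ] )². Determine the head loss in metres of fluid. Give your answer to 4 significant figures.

h_f ≈ 125.4 m

ṁ = 12610 kg/h = 12610/3600 = 3.503 kg/s.
A = πD²/4 = π(0.03443)²/4 = 0.000931 m²; mean velocity V = ṁ/(ρA) = 3.503/(802.9 · 0.000931) = 4.686 m/s.
Reynolds number Re = ρVD/μ = 802.9 · 4.686 · 0.03443 / 0.00249 = 5.202e+04.
Re > 4000 → turbulent. Relative roughness ε/D = 0.00162/0.03443 = 0.0471. Swamee-Jain: f = 0.25/(log₁₀[0.0471/3.7 + 5.74/5.202e+04^0.9])² = 0.25/(log₁₀[0.0127 + 0.000327])² = 0.25/(-1.885)² = 0.07039.
Darcy-Weisbach: ΔP = f(L/D)(ρV²/2) = 0.07039·(54.81/0.03443)·(802.9·4.686²/2) = 0.07039·1592·8815 = 9.877e+05 Pa.
Head loss h_f = ΔP/(ρg) = 9.877e+05/(802.9·9.81) = 125.4 m.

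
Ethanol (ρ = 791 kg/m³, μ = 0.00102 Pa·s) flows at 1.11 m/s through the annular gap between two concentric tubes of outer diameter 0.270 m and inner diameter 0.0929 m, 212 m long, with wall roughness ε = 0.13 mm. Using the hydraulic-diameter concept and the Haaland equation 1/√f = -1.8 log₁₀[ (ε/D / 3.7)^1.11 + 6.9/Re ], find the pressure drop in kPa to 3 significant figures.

ΔP ≈ 11.8 kPa

Hydraulic diameter D_h = 4A/P = D_o - D_i = 0.27 - 0.0929 = 0.1771 m.
Re = ρVD_h/μ = 791·1.11·0.1771/0.00102 = 1.524e+05.
ε/D_h = 0.00013/0.1771 = 0.000734; Haaland gives 1/√f = -1.8 log₁₀[7.77e-05+4.53e-05] = 7.039, so f = 0.02018.
ΔP = f(L/D_h)(ρV²/2) = 0.02018·212/0.1771·487.3 = 1.177e+04 Pa.
ΔP = 11.8 kPa.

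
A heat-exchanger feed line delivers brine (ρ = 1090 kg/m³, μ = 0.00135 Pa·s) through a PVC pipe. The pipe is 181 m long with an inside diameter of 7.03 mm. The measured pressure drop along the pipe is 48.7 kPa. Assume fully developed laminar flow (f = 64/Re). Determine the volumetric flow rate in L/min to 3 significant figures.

For laminar flow, f = 64/Re with Re = ρVD/μ, so Darcy-Weisbach reduces to ΔP = 32μLV/D². Solving for V: V = ΔP·D²/(32μL) = 4.87e+04·(0.00703)²/(32·0.00135·181) = 0.3078 m/s.
Check: Re = ρVD/μ = 1090·0.3078·0.00703/0.00135 = 1747 < 2300, so the laminar assumption holds.
Q = V·A = 0.3078·(π/4·0.00703²) = 1.195e-05 m³/s = 0.717 L/min.

Q ≈ 0.717 L/min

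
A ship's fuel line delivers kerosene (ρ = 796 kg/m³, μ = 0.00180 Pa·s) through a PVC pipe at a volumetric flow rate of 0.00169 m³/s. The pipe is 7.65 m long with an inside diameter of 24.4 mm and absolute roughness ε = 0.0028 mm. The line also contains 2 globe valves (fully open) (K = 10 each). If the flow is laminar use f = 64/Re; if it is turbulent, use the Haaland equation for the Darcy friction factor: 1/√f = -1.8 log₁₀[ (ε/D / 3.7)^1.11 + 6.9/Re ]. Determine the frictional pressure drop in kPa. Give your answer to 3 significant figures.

Cross-sectional area A = πD²/4 = π(0.0244)²/4 = 0.0004676 m²; mean velocity V = Q/A = 0.00169/0.0004676 = 3.614 m/s.
Reynolds number Re = ρVD/μ = 796 · 3.614 · 0.0244 / 0.0018 = 3.9e+04.
Re > 4000 → turbulent. Relative roughness ε/D = 2.8e-06/0.0244 = 0.000115. Haaland: 1/√f = -1.8 log₁₀[(0.000115/3.7)^1.11 + 6.9/3.9e+04] = -1.8 log₁₀[9.9e-06 + 0.000177] = 6.711, so f = 0.0222.
Total minor-loss coefficient ΣK = 2·10 = 20.
ΔP = [f·L/D + ΣK]·(ρV²/2) = [0.0222·7.65/0.0244 + 20]·(796·3.614²/2) = [6.961 + 20]·5199 = 1.402e+05 Pa.
ΔP = 1.402e+05 Pa = 140 kPa.

ΔP ≈ 140 kPa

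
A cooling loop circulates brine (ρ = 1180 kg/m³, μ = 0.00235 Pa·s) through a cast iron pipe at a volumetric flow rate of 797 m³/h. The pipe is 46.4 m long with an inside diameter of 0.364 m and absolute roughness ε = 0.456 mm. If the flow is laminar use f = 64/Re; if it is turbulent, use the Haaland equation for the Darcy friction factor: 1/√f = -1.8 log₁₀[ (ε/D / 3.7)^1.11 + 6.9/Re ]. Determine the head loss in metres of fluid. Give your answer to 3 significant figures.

Q = 797 m³/h = 797/3600 = 0.2214 m³/s.
Cross-sectional area A = πD²/4 = π(0.364)²/4 = 0.1041 m²; mean velocity V = Q/A = 0.2214/0.1041 = 2.127 m/s.
Reynolds number Re = ρVD/μ = 1180 · 2.127 · 0.364 / 0.00235 = 3.888e+05.
Re > 4000 → turbulent. Relative roughness ε/D = 0.000456/0.364 = 0.00125. Haaland: 1/√f = -1.8 log₁₀[(0.00125/3.7)^1.11 + 6.9/3.888e+05] = -1.8 log₁₀[0.000141 + 1.77e-05] = 6.841, so f = 0.02137.
Darcy-Weisbach: ΔP = f(L/D)(ρV²/2) = 0.02137·(46.4/0.364)·(1180·2.127²/2) = 0.02137·127.5·2670 = 7274 Pa.
Head loss h_f = ΔP/(ρg) = 7274/(1180·9.81) = 0.628 m.

h_f ≈ 0.628 m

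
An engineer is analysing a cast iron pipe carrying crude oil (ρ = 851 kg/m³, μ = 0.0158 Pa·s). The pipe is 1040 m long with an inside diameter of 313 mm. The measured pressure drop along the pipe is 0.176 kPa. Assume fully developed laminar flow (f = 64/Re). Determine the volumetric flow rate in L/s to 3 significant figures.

For laminar flow, f = 64/Re with Re = ρVD/μ, so Darcy-Weisbach reduces to ΔP = 32μLV/D². Solving for V: V = ΔP·D²/(32μL) = 176·(0.313)²/(32·0.0158·1040) = 0.03279 m/s.
Check: Re = ρVD/μ = 851·0.03279·0.313/0.0158 = 552.8 < 2300, so the laminar assumption holds.
Q = V·A = 0.03279·(π/4·0.313²) = 0.002523 m³/s = 2.52 L/s.

Q ≈ 2.52 L/s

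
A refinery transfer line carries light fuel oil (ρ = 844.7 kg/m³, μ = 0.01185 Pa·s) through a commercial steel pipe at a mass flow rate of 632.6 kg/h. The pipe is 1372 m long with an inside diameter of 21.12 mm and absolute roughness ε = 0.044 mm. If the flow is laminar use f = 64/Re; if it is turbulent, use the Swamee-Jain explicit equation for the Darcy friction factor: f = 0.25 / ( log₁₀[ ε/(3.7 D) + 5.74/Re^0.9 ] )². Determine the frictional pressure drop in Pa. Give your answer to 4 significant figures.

ΔP ≈ 692600 Pa

ṁ = 632.6 kg/h = 632.6/3600 = 0.1757 kg/s.
A = πD²/4 = π(0.02112)²/4 = 0.0003503 m²; mean velocity V = ṁ/(ρA) = 0.1757/(844.7 · 0.0003503) = 0.5938 m/s.
Reynolds number Re = ρVD/μ = 844.7 · 0.5938 · 0.02112 / 0.0118 = 894.
Re < 2300 → laminar flow, so f = 64/Re = 64/894 = 0.07159 (the turbulent correlation is not needed).
Darcy-Weisbach: ΔP = f(L/D)(ρV²/2) = 0.07159·(1372/0.02112)·(844.7·0.5938²/2) = 0.07159·6.496e+04·148.9 = 6.926e+05 Pa.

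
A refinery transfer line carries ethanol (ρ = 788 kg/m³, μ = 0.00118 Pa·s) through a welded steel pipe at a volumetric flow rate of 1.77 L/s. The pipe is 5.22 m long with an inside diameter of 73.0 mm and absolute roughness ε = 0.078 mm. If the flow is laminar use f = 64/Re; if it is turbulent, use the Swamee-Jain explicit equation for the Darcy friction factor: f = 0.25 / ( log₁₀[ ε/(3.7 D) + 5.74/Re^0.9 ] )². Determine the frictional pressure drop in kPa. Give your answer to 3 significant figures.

ΔP ≈ 0.142 kPa

Q = 1.77 L/s = 1.77/1000 = 0.00177 m³/s.
Cross-sectional area A = πD²/4 = π(0.073)²/4 = 0.004185 m²; mean velocity V = Q/A = 0.00177/0.004185 = 0.4229 m/s.
Reynolds number Re = ρVD/μ = 788 · 0.4229 · 0.073 / 0.00118 = 2.062e+04.
Re > 4000 → turbulent. Relative roughness ε/D = 7.8e-05/0.073 = 0.00107. Swamee-Jain: f = 0.25/(log₁₀[0.00107/3.7 + 5.74/2.062e+04^0.9])² = 0.25/(log₁₀[0.000289 + 0.000752])² = 0.25/(-2.983)² = 0.0281.
Darcy-Weisbach: ΔP = f(L/D)(ρV²/2) = 0.0281·(5.22/0.073)·(788·0.4229²/2) = 0.0281·71.51·70.46 = 141.6 Pa.
ΔP = 141.6 Pa = 0.142 kPa.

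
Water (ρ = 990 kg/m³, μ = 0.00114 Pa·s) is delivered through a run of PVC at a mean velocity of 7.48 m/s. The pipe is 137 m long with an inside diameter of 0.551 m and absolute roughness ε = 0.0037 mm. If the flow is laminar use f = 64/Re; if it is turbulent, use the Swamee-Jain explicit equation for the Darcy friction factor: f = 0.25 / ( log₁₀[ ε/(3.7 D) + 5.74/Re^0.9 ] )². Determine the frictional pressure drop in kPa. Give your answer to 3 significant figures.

Reynolds number Re = ρVD/μ = 990 · 7.48 · 0.551 / 0.00114 = 3.579e+06.
Re > 4000 → turbulent. Relative roughness ε/D = 3.7e-06/0.551 = 6.72e-06. Swamee-Jain: f = 0.25/(log₁₀[6.72e-06/3.7 + 5.74/3.579e+06^0.9])² = 0.25/(log₁₀[1.81e-06 + 7.25e-06])² = 0.25/(-5.043)² = 0.009832.
Darcy-Weisbach: ΔP = f(L/D)(ρV²/2) = 0.009832·(137/0.551)·(990·7.48²/2) = 0.009832·248.6·2.77e+04 = 6.771e+04 Pa.
ΔP = 6.771e+04 Pa = 67.7 kPa.

ΔP ≈ 67.7 kPa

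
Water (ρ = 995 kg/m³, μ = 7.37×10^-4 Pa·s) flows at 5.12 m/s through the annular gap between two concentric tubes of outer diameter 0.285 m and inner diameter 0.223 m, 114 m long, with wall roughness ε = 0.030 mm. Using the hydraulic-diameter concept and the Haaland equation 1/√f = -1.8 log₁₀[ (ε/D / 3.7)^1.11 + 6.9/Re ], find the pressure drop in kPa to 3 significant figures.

ΔP ≈ 422 kPa

Hydraulic diameter D_h = 4A/P = D_o - D_i = 0.285 - 0.223 = 0.062 m.
Re = ρVD_h/μ = 995·5.12·0.062/0.000737 = 4.286e+05.
ε/D_h = 3e-05/0.062 = 0.000484; Haaland gives 1/√f = -1.8 log₁₀[4.89e-05+1.61e-05] = 7.537, so f = 0.01761.
ΔP = f(L/D_h)(ρV²/2) = 0.01761·114/0.062·1.304e+04 = 4.222e+05 Pa.
ΔP = 422 kPa.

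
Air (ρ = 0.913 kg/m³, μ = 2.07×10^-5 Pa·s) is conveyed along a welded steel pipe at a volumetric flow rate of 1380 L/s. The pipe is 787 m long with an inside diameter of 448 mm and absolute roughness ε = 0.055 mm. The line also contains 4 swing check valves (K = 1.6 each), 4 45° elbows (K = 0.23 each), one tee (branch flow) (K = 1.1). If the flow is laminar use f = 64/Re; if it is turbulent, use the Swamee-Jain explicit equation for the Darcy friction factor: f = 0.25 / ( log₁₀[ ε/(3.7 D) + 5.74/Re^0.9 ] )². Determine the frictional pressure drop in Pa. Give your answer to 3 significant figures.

ΔP ≈ 1340 Pa

Q = 1380 L/s = 1380/1000 = 1.38 m³/s.
Cross-sectional area A = πD²/4 = π(0.448)²/4 = 0.1576 m²; mean velocity V = Q/A = 1.38/0.1576 = 8.755 m/s.
Reynolds number Re = ρVD/μ = 0.913 · 8.755 · 0.448 / 2.07e-05 = 1.73e+05.
Re > 4000 → turbulent. Relative roughness ε/D = 5.5e-05/0.448 = 0.000123. Swamee-Jain: f = 0.25/(log₁₀[0.000123/3.7 + 5.74/1.73e+05^0.9])² = 0.25/(log₁₀[3.32e-05 + 0.000111])² = 0.25/(-3.842)² = 0.01694.
Total minor-loss coefficient ΣK = 4·1.6 + 4·0.23 + 1·1.1 = 8.42.
ΔP = [f·L/D + ΣK]·(ρV²/2) = [0.01694·787/0.448 + 8.42]·(0.913·8.755²/2) = [29.76 + 8.42]·34.99 = 1336 Pa.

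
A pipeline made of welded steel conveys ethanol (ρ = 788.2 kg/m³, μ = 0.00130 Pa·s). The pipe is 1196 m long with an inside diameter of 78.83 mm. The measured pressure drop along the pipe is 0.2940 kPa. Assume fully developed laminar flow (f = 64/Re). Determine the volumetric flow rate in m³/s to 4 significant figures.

Q ≈ 1.792×10^-4 m³/s

For laminar flow, f = 64/Re with Re = ρVD/μ, so Darcy-Weisbach reduces to ΔP = 32μLV/D². Solving for V: V = ΔP·D²/(32μL) = 294·(0.07883)²/(32·0.0013·1196) = 0.03672 m/s.
Check: Re = ρVD/μ = 788.2·0.03672·0.07883/0.0013 = 1755 < 2300, so the laminar assumption holds.
Q = V·A = 0.03672·(π/4·0.07883²) = 0.0001792 m³/s = 1.792×10^-4 m³/s.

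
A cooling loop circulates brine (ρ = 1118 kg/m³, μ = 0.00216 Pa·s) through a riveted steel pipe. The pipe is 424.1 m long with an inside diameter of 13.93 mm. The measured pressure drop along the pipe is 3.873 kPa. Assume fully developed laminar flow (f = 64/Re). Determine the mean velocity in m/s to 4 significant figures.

For laminar flow, f = 64/Re with Re = ρVD/μ, so Darcy-Weisbach reduces to ΔP = 32μLV/D². Solving for V: V = ΔP·D²/(32μL) = 3873·(0.01393)²/(32·0.00216·424.1) = 0.02564 m/s.
Check: Re = ρVD/μ = 1118·0.02564·0.01393/0.00216 = 184.8 < 2300, so the laminar assumption holds.

V ≈ 0.02564 m/s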